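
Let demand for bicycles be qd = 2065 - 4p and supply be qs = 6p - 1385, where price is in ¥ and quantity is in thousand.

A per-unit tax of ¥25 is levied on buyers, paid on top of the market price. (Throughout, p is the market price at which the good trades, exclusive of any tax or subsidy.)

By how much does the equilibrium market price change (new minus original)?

Initially, 2065 - 4p = 6p - 1385, so 3450 = 10p and p = 345, q = 685.
Since buyers pay the price plus the tax, the effective demand curve becomes qd = 1965 - 4p.
Setting them equal: 1965 - 4p = 6p - 1385 → 3350 = 10p, so p = 335 and q = 625.
Δp = 335 − 345 = -10.

-10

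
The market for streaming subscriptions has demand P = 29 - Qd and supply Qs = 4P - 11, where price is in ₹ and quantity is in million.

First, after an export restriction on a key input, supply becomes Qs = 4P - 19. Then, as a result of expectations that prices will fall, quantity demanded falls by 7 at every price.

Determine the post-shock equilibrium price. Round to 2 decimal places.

8.20

Solve the original market: 29 - P = 4P - 11, hence P = 8 and Q = 21.
The new curves are Qd = 22 - P (demand) and Qs = 4P - 19 (supply).
Equate the new curves: 22 - P = 4P - 19, giving 41 = 5P, P = 8.2, Q = 13.8.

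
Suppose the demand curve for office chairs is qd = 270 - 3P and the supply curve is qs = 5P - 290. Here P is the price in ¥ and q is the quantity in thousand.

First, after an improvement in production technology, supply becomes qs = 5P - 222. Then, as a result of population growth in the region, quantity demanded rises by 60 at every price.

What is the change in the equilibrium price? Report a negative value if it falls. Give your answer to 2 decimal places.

-1.00

Original equilibrium: 270 - 3P = 5P - 290 gives 560 = 8P, so P = 70 and q = 60.
The new curves are qd = 330 - 3P (demand) and qs = 5P - 222 (supply).
Clearing the new market: 330 - 3P = 5P - 222, so P = 69 and q = 123.
ΔP = 69 − 70 = -1.00.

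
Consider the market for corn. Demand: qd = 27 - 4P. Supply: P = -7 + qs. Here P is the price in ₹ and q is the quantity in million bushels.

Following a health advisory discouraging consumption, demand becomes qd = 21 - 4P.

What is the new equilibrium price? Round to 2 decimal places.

Solve the original market: 27 - 4P = P + 7, hence P = 4 and q = 11.
With the change applied: demand qd = 21 - 4P, supply qs = P + 7.
Setting them equal: 21 - 4P = P + 7 → 14 = 5P, so P = 2.8 and q = 9.8.

2.80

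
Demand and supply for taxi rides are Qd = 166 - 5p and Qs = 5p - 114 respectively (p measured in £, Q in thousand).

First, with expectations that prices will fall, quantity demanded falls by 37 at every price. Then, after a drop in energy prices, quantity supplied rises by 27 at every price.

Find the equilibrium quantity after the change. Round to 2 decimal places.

21.00

Solve the original market: 166 - 5p = 5p - 114, hence p = 28 and Q = 26.
After the shift, demand is Qd = 129 - 5p and supply is Qs = 5p - 87.
Equate the new curves: 129 - 5p = 5p - 87, giving 216 = 10p, p = 21.6, Q = 21.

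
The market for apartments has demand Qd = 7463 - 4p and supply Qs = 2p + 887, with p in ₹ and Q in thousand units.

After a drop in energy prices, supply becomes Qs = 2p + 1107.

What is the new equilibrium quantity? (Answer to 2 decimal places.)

3225.67

Solve the original market: 7463 - 4p = 2p + 887, hence p = 1096 and Q = 3079.
After the shift, demand is Qd = 7463 - 4p and supply is Qs = 2p + 1107.
Clearing the new market: 7463 - 4p = 2p + 1107, so p = 3178/3 ≈ 1059.3333 and Q = 9677/3 ≈ 3225.6667.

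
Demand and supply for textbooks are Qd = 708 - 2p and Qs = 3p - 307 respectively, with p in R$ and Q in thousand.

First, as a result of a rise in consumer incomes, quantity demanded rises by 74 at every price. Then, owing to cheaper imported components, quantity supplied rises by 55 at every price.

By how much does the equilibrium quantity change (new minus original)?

Before the shock: 708 - 2p = 3p - 307 ⇒ 1015 = 5p ⇒ p = 203, Q = 302.
The shock moves the curves to Qd = 782 - 2p and Qs = 3p - 252.
Clearing the new market: 782 - 2p = 3p - 252, so p = 206.8 and Q = 368.4.
ΔQ = 368.4 − 302 = +66.4.

+66.4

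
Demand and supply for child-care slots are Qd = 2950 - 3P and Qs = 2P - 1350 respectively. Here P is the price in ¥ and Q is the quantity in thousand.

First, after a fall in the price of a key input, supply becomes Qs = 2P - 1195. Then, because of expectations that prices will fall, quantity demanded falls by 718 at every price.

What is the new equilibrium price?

685.4

Before the shock: 2950 - 3P = 2P - 1350 ⇒ 4300 = 5P ⇒ P = 860, Q = 370.
The new curves are Qd = 2232 - 3P (demand) and Qs = 2P - 1195 (supply).
Equate the new curves: 2232 - 3P = 2P - 1195, giving 3427 = 5P, P = 685.4, Q = 175.8.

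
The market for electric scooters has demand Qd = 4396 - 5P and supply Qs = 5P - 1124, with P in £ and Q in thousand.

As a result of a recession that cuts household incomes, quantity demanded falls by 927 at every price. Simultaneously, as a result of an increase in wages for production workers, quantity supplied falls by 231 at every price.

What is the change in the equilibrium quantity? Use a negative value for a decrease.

Initially, 4396 - 5P = 5P - 1124, so 5520 = 10P and P = 552, Q = 1636.
The new curves are Qd = 3469 - 5P (demand) and Qs = 5P - 1355 (supply).
Clearing the new market: 3469 - 5P = 5P - 1355, so P = 482.4 and Q = 1057.
ΔQ = 1057 − 1636 = -579.

-579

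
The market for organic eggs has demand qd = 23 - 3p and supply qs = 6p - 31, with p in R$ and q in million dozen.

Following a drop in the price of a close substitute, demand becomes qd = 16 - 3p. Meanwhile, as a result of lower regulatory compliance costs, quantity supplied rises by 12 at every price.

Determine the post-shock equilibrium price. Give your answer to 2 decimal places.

3.89

Solve the original market: 23 - 3p = 6p - 31, hence p = 6 and q = 5.
With the change applied: demand qd = 16 - 3p, supply qs = 6p - 19.
Clearing the new market: 16 - 3p = 6p - 19, so p = 35/9 ≈ 3.8889 and q = 13/3 ≈ 4.3333.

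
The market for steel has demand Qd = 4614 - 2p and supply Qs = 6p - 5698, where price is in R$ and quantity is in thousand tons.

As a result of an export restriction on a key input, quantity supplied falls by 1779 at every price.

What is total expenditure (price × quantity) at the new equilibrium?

2404975.46875

Solve the original market: 4614 - 2p = 6p - 5698, hence p = 1289 and Q = 2036.
With the change applied: demand Qd = 4614 - 2p, supply Qs = 6p - 7477.
Equate the new curves: 4614 - 2p = 6p - 7477, giving 12091 = 8p, p = 1511.375, Q = 1591.25.
New expenditure = 1511.375 × 1591.25 = 2404975.46875.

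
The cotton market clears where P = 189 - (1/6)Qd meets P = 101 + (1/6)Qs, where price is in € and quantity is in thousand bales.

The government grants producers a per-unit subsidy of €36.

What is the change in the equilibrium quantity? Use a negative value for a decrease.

Solve the original market: 1134 - 6P = 6P - 606, hence P = 145 and Q = 264.
Since sellers receive the price plus the subsidy, the effective supply curve becomes Qs = 6P - 390.
Setting them equal: 1134 - 6P = 6P - 390 → 1524 = 12P, so P = 127 and Q = 372.
ΔQ = 372 − 264 = +108.

+108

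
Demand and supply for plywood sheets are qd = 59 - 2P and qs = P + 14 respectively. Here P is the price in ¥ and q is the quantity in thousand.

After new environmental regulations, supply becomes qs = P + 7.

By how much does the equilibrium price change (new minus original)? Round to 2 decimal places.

Before the shock: 59 - 2P = P + 14 ⇒ 45 = 3P ⇒ P = 15, q = 29.
The shock moves the curves to qd = 59 - 2P and qs = P + 7.
Equate the new curves: 59 - 2P = P + 7, giving 52 = 3P, P = 52/3 ≈ 17.3333, q = 73/3 ≈ 24.3333.
ΔP = 17.3333 − 15 = +2.33.

+2.33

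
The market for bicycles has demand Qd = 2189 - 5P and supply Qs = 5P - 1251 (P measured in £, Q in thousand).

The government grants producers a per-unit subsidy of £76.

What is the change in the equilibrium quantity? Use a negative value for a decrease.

Initially, 2189 - 5P = 5P - 1251, so 3440 = 10P and P = 344, Q = 469.
Since sellers receive the price plus the subsidy, the effective supply curve becomes Qs = 5P - 871.
Equate the new curves: 2189 - 5P = 5P - 871, giving 3060 = 10P, P = 306, Q = 659.
ΔQ = 659 − 469 = +190.

+190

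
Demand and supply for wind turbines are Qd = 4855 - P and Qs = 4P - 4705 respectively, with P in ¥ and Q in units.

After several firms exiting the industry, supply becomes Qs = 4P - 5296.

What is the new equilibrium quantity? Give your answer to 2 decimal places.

Initially, 4855 - P = 4P - 4705, so 9560 = 5P and P = 1912, Q = 2943.
With the change applied: demand Qd = 4855 - P, supply Qs = 4P - 5296.
Clearing the new market: 4855 - P = 4P - 5296, so P = 2030.2 and Q = 2824.8.

2824.80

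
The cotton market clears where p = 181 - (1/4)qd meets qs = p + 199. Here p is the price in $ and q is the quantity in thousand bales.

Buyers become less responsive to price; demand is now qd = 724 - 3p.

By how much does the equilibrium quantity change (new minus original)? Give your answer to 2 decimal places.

+26.25

Initially, 724 - 4p = p + 199, so 525 = 5p and p = 105, q = 304.
The shock moves the curves to qd = 724 - 3p and qs = p + 199.
Clearing the new market: 724 - 3p = p + 199, so p = 131.25 and q = 330.25.
Δq = 330.25 − 304 = +26.25.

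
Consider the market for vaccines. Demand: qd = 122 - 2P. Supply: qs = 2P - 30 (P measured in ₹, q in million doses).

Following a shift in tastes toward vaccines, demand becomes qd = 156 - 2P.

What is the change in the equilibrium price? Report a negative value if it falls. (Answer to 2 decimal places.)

Solve the original market: 122 - 2P = 2P - 30, hence P = 38 and q = 46.
After the shift, demand is qd = 156 - 2P and supply is qs = 2P - 30.
Clearing the new market: 156 - 2P = 2P - 30, so P = 46.5 and q = 63.
ΔP = 46.5 − 38 = +8.50.

+8.50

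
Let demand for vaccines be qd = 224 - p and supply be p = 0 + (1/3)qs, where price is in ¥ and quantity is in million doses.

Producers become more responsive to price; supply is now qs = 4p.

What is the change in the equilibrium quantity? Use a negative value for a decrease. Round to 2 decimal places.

+11.20

Original equilibrium: 224 - p = 3p gives 224 = 4p, so p = 56 and q = 168.
The new curves are qd = 224 - p (demand) and qs = 4p (supply).
Setting them equal: 224 - p = 4p → 224 = 5p, so p = 44.8 and q = 179.2.
Δq = 179.2 − 168 = +11.20.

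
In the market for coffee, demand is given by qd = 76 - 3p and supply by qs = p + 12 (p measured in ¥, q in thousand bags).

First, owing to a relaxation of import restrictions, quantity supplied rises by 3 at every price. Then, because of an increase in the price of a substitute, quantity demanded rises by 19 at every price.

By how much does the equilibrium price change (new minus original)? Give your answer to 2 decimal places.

+4.00

Before the shock: 76 - 3p = p + 12 ⇒ 64 = 4p ⇒ p = 16, q = 28.
With the change applied: demand qd = 95 - 3p, supply qs = p + 15.
Clearing the new market: 95 - 3p = p + 15, so p = 20 and q = 35.
Δp = 20 − 16 = +4.00.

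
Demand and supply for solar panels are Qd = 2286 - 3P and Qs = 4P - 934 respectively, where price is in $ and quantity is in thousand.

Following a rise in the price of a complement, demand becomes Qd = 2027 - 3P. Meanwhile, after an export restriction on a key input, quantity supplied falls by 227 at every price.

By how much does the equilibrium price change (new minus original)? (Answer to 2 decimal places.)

Solve the original market: 2286 - 3P = 4P - 934, hence P = 460 and Q = 906.
The new curves are Qd = 2027 - 3P (demand) and Qs = 4P - 1161 (supply).
Setting them equal: 2027 - 3P = 4P - 1161 → 3188 = 7P, so P = 3188/7 ≈ 455.4286 and Q = 4625/7 ≈ 660.7143.
ΔP = 455.4286 − 460 = -4.57.

-4.57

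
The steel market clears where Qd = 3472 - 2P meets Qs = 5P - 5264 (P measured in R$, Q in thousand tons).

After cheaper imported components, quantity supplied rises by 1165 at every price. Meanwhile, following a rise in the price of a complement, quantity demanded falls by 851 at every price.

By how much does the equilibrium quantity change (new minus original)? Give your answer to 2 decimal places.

-275.00

Original equilibrium: 3472 - 2P = 5P - 5264 gives 8736 = 7P, so P = 1248 and Q = 976.
After the shift, demand is Qd = 2621 - 2P and supply is Qs = 5P - 4099.
Clearing the new market: 2621 - 2P = 5P - 4099, so P = 960 and Q = 701.
ΔQ = 701 − 976 = -275.00.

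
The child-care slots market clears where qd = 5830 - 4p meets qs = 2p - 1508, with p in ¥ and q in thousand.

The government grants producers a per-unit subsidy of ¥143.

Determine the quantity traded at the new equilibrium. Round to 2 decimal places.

Original equilibrium: 5830 - 4p = 2p - 1508 gives 7338 = 6p, so p = 1223 and q = 938.
Since sellers receive the price plus the subsidy, the effective supply curve becomes qs = 2p - 1222.
New equilibrium: 5830 - 4p = 2p - 1222 ⇒ 7052 = 6p ⇒ p = 3526/3 ≈ 1175.3333, q = 3386/3 ≈ 1128.6667.

1128.67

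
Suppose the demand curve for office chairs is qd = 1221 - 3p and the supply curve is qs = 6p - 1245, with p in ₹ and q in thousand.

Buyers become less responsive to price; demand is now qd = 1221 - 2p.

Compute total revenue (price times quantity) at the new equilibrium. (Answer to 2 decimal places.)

Original equilibrium: 1221 - 3p = 6p - 1245 gives 2466 = 9p, so p = 274 and q = 399.
The new curves are qd = 1221 - 2p (demand) and qs = 6p - 1245 (supply).
Setting them equal: 1221 - 2p = 6p - 1245 → 2466 = 8p, so p = 308.25 and q = 604.5.
New expenditure = 308.25 × 604.5 = 186337.13.

186337.13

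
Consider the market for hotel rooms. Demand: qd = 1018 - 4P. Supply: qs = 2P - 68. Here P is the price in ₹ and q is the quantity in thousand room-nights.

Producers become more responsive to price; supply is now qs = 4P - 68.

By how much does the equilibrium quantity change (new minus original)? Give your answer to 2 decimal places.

Before the shock: 1018 - 4P = 2P - 68 ⇒ 1086 = 6P ⇒ P = 181, q = 294.
After the shift, demand is qd = 1018 - 4P and supply is qs = 4P - 68.
Equate the new curves: 1018 - 4P = 4P - 68, giving 1086 = 8P, P = 135.75, q = 475.
Δq = 475 − 294 = +181.00.

+181.00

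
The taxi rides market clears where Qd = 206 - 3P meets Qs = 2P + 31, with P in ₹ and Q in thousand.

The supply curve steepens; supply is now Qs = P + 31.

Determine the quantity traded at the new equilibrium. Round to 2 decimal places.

74.75

Original equilibrium: 206 - 3P = 2P + 31 gives 175 = 5P, so P = 35 and Q = 101.
With the change applied: demand Qd = 206 - 3P, supply Qs = P + 31.
Clearing the new market: 206 - 3P = P + 31, so P = 43.75 and Q = 74.75.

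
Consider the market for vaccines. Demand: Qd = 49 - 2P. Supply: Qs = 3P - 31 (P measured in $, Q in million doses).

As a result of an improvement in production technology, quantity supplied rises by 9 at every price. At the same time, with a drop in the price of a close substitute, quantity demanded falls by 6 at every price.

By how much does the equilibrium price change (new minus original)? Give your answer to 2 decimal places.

Before the shock: 49 - 2P = 3P - 31 ⇒ 80 = 5P ⇒ P = 16, Q = 17.
The new curves are Qd = 43 - 2P (demand) and Qs = 3P - 22 (supply).
Setting them equal: 43 - 2P = 3P - 22 → 65 = 5P, so P = 13 and Q = 17.
ΔP = 13 − 16 = -3.00.

-3.00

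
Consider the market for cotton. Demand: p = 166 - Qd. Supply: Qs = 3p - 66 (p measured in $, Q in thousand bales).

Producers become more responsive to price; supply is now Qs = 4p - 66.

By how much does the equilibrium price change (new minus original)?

Initially, 166 - p = 3p - 66, so 232 = 4p and p = 58, Q = 108.
The new curves are Qd = 166 - p (demand) and Qs = 4p - 66 (supply).
Setting them equal: 166 - p = 4p - 66 → 232 = 5p, so p = 46.4 and Q = 119.6.
Δp = 46.4 − 58 = -11.6.

-11.6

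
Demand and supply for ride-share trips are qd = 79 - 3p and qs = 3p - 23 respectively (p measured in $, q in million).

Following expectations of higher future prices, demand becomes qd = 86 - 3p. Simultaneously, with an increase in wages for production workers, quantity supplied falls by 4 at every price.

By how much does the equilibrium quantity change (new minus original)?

Before the shock: 79 - 3p = 3p - 23 ⇒ 102 = 6p ⇒ p = 17, q = 28.
With the change applied: demand qd = 86 - 3p, supply qs = 3p - 27.
Setting them equal: 86 - 3p = 3p - 27 → 113 = 6p, so p = 113/6 ≈ 18.8333 and q = 29.5.
Δq = 29.5 − 28 = +1.5.

+1.5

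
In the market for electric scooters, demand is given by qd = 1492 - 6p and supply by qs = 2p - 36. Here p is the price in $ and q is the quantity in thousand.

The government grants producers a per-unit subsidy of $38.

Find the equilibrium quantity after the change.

403

Original equilibrium: 1492 - 6p = 2p - 36 gives 1528 = 8p, so p = 191 and q = 346.
Since sellers receive the price plus the subsidy, the effective supply curve becomes qs = 2p + 40.
Setting them equal: 1492 - 6p = 2p + 40 → 1452 = 8p, so p = 181.5 and q = 403.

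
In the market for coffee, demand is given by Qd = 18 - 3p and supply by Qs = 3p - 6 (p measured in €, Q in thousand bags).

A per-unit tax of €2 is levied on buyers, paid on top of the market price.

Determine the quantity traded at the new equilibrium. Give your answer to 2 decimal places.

Before the shock: 18 - 3p = 3p - 6 ⇒ 24 = 6p ⇒ p = 4, Q = 6.
Since buyers pay the price plus the tax, the effective demand curve becomes Qd = 12 - 3p.
Equate the new curves: 12 - 3p = 3p - 6, giving 18 = 6p, p = 3, Q = 3.

3.00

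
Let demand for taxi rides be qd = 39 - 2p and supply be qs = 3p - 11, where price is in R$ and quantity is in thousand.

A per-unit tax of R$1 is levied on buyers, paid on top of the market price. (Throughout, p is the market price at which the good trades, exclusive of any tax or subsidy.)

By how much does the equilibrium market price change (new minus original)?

-0.4

Solve the original market: 39 - 2p = 3p - 11, hence p = 10 and q = 19.
Since buyers pay the price plus the tax, the effective demand curve becomes qd = 37 - 2p.
Setting them equal: 37 - 2p = 3p - 11 → 48 = 5p, so p = 9.6 and q = 17.8.
Δp = 9.6 − 10 = -0.4.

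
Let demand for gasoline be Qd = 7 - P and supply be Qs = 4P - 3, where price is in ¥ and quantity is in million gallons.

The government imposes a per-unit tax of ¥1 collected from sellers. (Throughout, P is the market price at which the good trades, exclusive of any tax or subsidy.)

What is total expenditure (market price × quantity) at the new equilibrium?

Solve the original market: 7 - P = 4P - 3, hence P = 2 and Q = 5.
Since sellers keep the price net of the tax, the effective supply curve becomes Qs = 4P - 7.
Equate the new curves: 7 - P = 4P - 7, giving 14 = 5P, P = 2.8, Q = 4.2.
New expenditure = 2.8 × 4.2 = 11.76.

11.76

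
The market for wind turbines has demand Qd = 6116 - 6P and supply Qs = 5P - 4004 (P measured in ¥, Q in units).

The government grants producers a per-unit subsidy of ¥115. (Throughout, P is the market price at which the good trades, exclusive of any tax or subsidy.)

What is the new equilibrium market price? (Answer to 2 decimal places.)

867.73

Initially, 6116 - 6P = 5P - 4004, so 10120 = 11P and P = 920, Q = 596.
Since sellers receive the price plus the subsidy, the effective supply curve becomes Qs = 5P - 3429.
New equilibrium: 6116 - 6P = 5P - 3429 ⇒ 9545 = 11P ⇒ P = 9545/11 ≈ 867.7273, Q = 10006/11 ≈ 909.6364.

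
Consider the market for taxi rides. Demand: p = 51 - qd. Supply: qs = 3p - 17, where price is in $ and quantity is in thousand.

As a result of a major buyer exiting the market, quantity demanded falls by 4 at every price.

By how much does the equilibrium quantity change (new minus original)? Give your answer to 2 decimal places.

Solve the original market: 51 - p = 3p - 17, hence p = 17 and q = 34.
After the shift, demand is qd = 47 - p and supply is qs = 3p - 17.
Setting them equal: 47 - p = 3p - 17 → 64 = 4p, so p = 16 and q = 31.
Δq = 31 − 34 = -3.00.

-3.00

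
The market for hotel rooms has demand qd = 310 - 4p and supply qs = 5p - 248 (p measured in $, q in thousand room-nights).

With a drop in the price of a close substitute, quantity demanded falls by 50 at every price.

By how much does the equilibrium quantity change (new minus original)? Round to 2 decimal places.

-27.78

Original equilibrium: 310 - 4p = 5p - 248 gives 558 = 9p, so p = 62 and q = 62.
After the shift, demand is qd = 260 - 4p and supply is qs = 5p - 248.
Setting them equal: 260 - 4p = 5p - 248 → 508 = 9p, so p = 508/9 ≈ 56.4444 and q = 308/9 ≈ 34.2222.
Δq = 34.2222 − 62 = -27.78.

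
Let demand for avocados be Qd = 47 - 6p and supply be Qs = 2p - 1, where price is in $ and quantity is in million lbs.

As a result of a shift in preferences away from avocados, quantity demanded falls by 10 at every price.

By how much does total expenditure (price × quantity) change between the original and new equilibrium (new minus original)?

Initially, 47 - 6p = 2p - 1, so 48 = 8p and p = 6, Q = 11.
The shock moves the curves to Qd = 37 - 6p and Qs = 2p - 1.
New equilibrium: 37 - 6p = 2p - 1 ⇒ 38 = 8p ⇒ p = 4.75, Q = 8.5.
Expenditure moves from 6×11 = 66 to 4.75×8.5 = 40.375; change = -25.625.

-25.625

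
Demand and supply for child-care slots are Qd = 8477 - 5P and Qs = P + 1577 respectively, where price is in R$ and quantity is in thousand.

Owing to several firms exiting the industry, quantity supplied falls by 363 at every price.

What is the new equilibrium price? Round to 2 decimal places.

Original equilibrium: 8477 - 5P = P + 1577 gives 6900 = 6P, so P = 1150 and Q = 2727.
After the shift, demand is Qd = 8477 - 5P and supply is Qs = P + 1214.
Setting them equal: 8477 - 5P = P + 1214 → 7263 = 6P, so P = 1210.5 and Q = 2424.5.

1210.50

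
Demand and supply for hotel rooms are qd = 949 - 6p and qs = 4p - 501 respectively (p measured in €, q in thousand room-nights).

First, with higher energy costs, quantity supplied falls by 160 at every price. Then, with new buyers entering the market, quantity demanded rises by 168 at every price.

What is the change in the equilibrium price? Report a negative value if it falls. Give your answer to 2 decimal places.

Solve the original market: 949 - 6p = 4p - 501, hence p = 145 and q = 79.
After the shift, demand is qd = 1117 - 6p and supply is qs = 4p - 661.
Setting them equal: 1117 - 6p = 4p - 661 → 1778 = 10p, so p = 177.8 and q = 50.2.
Δp = 177.8 − 145 = +32.80.

+32.80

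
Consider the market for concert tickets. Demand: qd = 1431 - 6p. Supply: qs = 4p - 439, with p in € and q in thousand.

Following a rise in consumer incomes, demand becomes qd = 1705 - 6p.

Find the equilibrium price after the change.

214.4

Solve the original market: 1431 - 6p = 4p - 439, hence p = 187 and q = 309.
With the change applied: demand qd = 1705 - 6p, supply qs = 4p - 439.
Equate the new curves: 1705 - 6p = 4p - 439, giving 2144 = 10p, p = 214.4, q = 418.6.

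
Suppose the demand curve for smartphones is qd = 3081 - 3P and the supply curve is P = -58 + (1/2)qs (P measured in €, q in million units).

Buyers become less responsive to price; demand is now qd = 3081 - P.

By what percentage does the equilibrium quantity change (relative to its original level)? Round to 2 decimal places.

+60.73

Original equilibrium: 3081 - 3P = 2P + 116 gives 2965 = 5P, so P = 593 and q = 1302.
The new curves are qd = 3081 - P (demand) and qs = 2P + 116 (supply).
Equate the new curves: 3081 - P = 2P + 116, giving 2965 = 3P, P = 2965/3 ≈ 988.3333, q = 6278/3 ≈ 2092.6667.
%Δq = (2092.6667 − 1302) / 1302 × 100 = +60.73%.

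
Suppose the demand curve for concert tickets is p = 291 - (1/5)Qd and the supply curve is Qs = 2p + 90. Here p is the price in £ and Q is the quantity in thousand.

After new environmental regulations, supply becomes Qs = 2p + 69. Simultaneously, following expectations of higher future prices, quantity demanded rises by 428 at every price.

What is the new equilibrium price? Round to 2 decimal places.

Before the shock: 1455 - 5p = 2p + 90 ⇒ 1365 = 7p ⇒ p = 195, Q = 480.
The shock moves the curves to Qd = 1883 - 5p and Qs = 2p + 69.
Equate the new curves: 1883 - 5p = 2p + 69, giving 1814 = 7p, p = 1814/7 ≈ 259.1429, Q = 4111/7 ≈ 587.2857.

259.14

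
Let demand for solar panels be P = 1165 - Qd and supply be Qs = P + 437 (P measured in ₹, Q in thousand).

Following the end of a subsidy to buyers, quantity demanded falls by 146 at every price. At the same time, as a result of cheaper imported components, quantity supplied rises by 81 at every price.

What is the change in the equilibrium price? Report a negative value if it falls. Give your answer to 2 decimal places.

Initially, 1165 - P = P + 437, so 728 = 2P and P = 364, Q = 801.
With the change applied: demand Qd = 1019 - P, supply Qs = P + 518.
Setting them equal: 1019 - P = P + 518 → 501 = 2P, so P = 250.5 and Q = 768.5.
ΔP = 250.5 − 364 = -113.50.

-113.50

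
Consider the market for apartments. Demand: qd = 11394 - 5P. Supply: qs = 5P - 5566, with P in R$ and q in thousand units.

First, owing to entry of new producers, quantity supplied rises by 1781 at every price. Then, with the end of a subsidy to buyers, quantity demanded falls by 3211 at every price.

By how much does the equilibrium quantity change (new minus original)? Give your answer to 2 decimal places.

Before the shock: 11394 - 5P = 5P - 5566 ⇒ 16960 = 10P ⇒ P = 1696, q = 2914.
With the change applied: demand qd = 8183 - 5P, supply qs = 5P - 3785.
Setting them equal: 8183 - 5P = 5P - 3785 → 11968 = 10P, so P = 1196.8 and q = 2199.
Δq = 2199 − 2914 = -715.00.

-715.00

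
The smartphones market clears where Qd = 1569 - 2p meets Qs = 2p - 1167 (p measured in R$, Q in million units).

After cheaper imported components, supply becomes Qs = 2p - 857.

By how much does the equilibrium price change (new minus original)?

-77.5

Solve the original market: 1569 - 2p = 2p - 1167, hence p = 684 and Q = 201.
The new curves are Qd = 1569 - 2p (demand) and Qs = 2p - 857 (supply).
Equate the new curves: 1569 - 2p = 2p - 857, giving 2426 = 4p, p = 606.5, Q = 356.
Δp = 606.5 − 684 = -77.5.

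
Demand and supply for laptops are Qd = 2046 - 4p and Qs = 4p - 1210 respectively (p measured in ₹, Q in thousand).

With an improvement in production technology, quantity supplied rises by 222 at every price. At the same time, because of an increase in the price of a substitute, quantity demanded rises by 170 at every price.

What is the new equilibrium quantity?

614

Before the shock: 2046 - 4p = 4p - 1210 ⇒ 3256 = 8p ⇒ p = 407, Q = 418.
The shock moves the curves to Qd = 2216 - 4p and Qs = 4p - 988.
New equilibrium: 2216 - 4p = 4p - 988 ⇒ 3204 = 8p ⇒ p = 400.5, Q = 614.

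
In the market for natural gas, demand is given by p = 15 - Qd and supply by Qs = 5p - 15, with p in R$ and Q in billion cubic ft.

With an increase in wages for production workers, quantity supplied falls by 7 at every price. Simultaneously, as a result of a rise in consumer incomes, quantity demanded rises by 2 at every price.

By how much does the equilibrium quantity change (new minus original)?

+0.5

Solve the original market: 15 - p = 5p - 15, hence p = 5 and Q = 10.
The new curves are Qd = 17 - p (demand) and Qs = 5p - 22 (supply).
Clearing the new market: 17 - p = 5p - 22, so p = 6.5 and Q = 10.5.
ΔQ = 10.5 − 10 = +0.5.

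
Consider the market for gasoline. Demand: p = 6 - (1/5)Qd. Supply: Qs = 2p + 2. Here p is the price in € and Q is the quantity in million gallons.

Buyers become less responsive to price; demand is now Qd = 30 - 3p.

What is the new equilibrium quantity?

13.2

Original equilibrium: 30 - 5p = 2p + 2 gives 28 = 7p, so p = 4 and Q = 10.
With the change applied: demand Qd = 30 - 3p, supply Qs = 2p + 2.
Equate the new curves: 30 - 3p = 2p + 2, giving 28 = 5p, p = 5.6, Q = 13.2.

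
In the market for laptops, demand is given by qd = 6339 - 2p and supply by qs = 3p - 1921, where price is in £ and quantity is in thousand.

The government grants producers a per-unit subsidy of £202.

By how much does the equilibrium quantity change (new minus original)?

Original equilibrium: 6339 - 2p = 3p - 1921 gives 8260 = 5p, so p = 1652 and q = 3035.
Since sellers receive the price plus the subsidy, the effective supply curve becomes qs = 3p - 1315.
Equate the new curves: 6339 - 2p = 3p - 1315, giving 7654 = 5p, p = 1530.8, q = 3277.4.
Δq = 3277.4 − 3035 = +242.4.

+242.4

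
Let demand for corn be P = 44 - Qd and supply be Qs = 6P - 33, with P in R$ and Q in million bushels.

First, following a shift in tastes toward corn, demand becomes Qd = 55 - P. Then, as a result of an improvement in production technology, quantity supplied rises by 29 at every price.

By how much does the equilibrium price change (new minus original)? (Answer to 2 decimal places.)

Original equilibrium: 44 - P = 6P - 33 gives 77 = 7P, so P = 11 and Q = 33.
With the change applied: demand Qd = 55 - P, supply Qs = 6P - 4.
Clearing the new market: 55 - P = 6P - 4, so P = 59/7 ≈ 8.4286 and Q = 326/7 ≈ 46.5714.
ΔP = 8.4286 − 11 = -2.57.

-2.57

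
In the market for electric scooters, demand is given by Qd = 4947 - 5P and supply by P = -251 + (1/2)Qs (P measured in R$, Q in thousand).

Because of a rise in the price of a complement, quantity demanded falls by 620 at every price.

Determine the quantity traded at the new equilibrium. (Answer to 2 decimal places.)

Solve the original market: 4947 - 5P = 2P + 502, hence P = 635 and Q = 1772.
After the shift, demand is Qd = 4327 - 5P and supply is Qs = 2P + 502.
Setting them equal: 4327 - 5P = 2P + 502 → 3825 = 7P, so P = 3825/7 ≈ 546.4286 and Q = 11164/7 ≈ 1594.8571.

1594.86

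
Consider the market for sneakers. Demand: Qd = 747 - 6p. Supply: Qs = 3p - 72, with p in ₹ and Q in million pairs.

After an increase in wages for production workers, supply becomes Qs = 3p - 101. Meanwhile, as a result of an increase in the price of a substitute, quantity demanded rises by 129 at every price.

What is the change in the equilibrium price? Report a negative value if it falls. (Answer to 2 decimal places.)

+17.56

Before the shock: 747 - 6p = 3p - 72 ⇒ 819 = 9p ⇒ p = 91, Q = 201.
The shock moves the curves to Qd = 876 - 6p and Qs = 3p - 101.
Clearing the new market: 876 - 6p = 3p - 101, so p = 977/9 ≈ 108.5556 and Q = 674/3 ≈ 224.6667.
Δp = 108.5556 − 91 = +17.56.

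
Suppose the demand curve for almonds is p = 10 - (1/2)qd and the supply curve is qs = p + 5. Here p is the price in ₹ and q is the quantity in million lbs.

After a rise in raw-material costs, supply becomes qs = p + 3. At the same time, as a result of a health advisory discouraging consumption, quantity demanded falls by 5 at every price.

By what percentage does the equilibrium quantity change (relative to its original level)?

-30

Initially, 20 - 2p = p + 5, so 15 = 3p and p = 5, q = 10.
With the change applied: demand qd = 15 - 2p, supply qs = p + 3.
New equilibrium: 15 - 2p = p + 3 ⇒ 12 = 3p ⇒ p = 4, q = 7.
%Δq = (7 − 10) / 10 × 100 = -30%.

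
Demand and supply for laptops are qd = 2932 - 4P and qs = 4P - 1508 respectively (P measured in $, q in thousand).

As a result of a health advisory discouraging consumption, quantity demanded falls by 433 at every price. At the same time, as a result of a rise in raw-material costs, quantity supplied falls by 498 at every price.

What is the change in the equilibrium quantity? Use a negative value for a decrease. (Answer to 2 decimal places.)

Before the shock: 2932 - 4P = 4P - 1508 ⇒ 4440 = 8P ⇒ P = 555, q = 712.
The shock moves the curves to qd = 2499 - 4P and qs = 4P - 2006.
New equilibrium: 2499 - 4P = 4P - 2006 ⇒ 4505 = 8P ⇒ P = 563.125, q = 246.5.
Δq = 246.5 − 712 = -465.50.

-465.50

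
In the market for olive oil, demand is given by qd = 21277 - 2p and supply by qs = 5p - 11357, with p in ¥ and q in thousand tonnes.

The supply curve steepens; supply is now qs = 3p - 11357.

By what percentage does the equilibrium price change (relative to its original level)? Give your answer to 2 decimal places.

+40.00

Initially, 21277 - 2p = 5p - 11357, so 32634 = 7p and p = 4662, q = 11953.
The new curves are qd = 21277 - 2p (demand) and qs = 3p - 11357 (supply).
Equate the new curves: 21277 - 2p = 3p - 11357, giving 32634 = 5p, p = 6526.8, q = 8223.4.
%Δp = (6526.8 − 4662) / 4662 × 100 = +40.00%.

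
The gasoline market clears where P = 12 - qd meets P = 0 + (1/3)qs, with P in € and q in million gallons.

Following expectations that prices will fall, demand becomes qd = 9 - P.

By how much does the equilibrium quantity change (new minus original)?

Solve the original market: 12 - P = 3P, hence P = 3 and q = 9.
The new curves are qd = 9 - P (demand) and qs = 3P (supply).
Clearing the new market: 9 - P = 3P, so P = 2.25 and q = 6.75.
Δq = 6.75 − 9 = -2.25.

-2.25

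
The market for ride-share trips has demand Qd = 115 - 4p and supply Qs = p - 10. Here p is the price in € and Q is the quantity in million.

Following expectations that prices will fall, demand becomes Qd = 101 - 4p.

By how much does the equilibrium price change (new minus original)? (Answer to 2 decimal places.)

-2.80

Solve the original market: 115 - 4p = p - 10, hence p = 25 and Q = 15.
The new curves are Qd = 101 - 4p (demand) and Qs = p - 10 (supply).
New equilibrium: 101 - 4p = p - 10 ⇒ 111 = 5p ⇒ p = 22.2, Q = 12.2.
Δp = 22.2 − 25 = -2.80.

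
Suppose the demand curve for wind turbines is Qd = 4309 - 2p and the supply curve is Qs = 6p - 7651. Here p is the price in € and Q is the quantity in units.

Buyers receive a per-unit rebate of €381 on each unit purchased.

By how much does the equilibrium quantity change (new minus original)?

+571.5

Solve the original market: 4309 - 2p = 6p - 7651, hence p = 1495 and Q = 1319.
Since buyers' out-of-pocket price is the market price minus the rebate, the effective demand curve becomes Qd = 5071 - 2p.
Equate the new curves: 5071 - 2p = 6p - 7651, giving 12722 = 8p, p = 1590.25, Q = 1890.5.
ΔQ = 1890.5 − 1319 = +571.5.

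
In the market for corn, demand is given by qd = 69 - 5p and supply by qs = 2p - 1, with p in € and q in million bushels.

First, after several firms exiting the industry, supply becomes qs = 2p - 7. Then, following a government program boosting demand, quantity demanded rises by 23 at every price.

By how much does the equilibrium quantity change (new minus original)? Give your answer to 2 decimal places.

+2.29

Before the shock: 69 - 5p = 2p - 1 ⇒ 70 = 7p ⇒ p = 10, q = 19.
The shock moves the curves to qd = 92 - 5p and qs = 2p - 7.
Setting them equal: 92 - 5p = 2p - 7 → 99 = 7p, so p = 99/7 ≈ 14.1429 and q = 149/7 ≈ 21.2857.
Δq = 21.2857 − 19 = +2.29.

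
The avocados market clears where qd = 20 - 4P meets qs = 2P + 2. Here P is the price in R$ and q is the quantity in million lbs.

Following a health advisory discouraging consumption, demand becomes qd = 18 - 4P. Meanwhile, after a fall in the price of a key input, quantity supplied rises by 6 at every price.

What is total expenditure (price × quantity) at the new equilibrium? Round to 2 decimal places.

Original equilibrium: 20 - 4P = 2P + 2 gives 18 = 6P, so P = 3 and q = 8.
After the shift, demand is qd = 18 - 4P and supply is qs = 2P + 8.
New equilibrium: 18 - 4P = 2P + 8 ⇒ 10 = 6P ⇒ P = 5/3 ≈ 1.6667, q = 34/3 ≈ 11.3333.
New expenditure = 1.6667 × 11.3333 = 18.89.

18.89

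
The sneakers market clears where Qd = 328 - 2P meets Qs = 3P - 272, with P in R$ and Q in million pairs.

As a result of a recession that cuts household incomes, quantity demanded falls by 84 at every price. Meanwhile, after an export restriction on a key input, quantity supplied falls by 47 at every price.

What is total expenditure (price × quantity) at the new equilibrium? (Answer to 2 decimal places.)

Initially, 328 - 2P = 3P - 272, so 600 = 5P and P = 120, Q = 88.
The new curves are Qd = 244 - 2P (demand) and Qs = 3P - 319 (supply).
Clearing the new market: 244 - 2P = 3P - 319, so P = 112.6 and Q = 18.8.
New expenditure = 112.6 × 18.8 = 2116.88.

2116.88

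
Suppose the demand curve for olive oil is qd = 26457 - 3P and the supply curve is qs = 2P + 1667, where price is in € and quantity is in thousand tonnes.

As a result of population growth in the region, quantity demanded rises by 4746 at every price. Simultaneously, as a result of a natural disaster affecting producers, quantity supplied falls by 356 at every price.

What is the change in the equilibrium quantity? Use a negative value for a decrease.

+1684.8

Solve the original market: 26457 - 3P = 2P + 1667, hence P = 4958 and q = 11583.
After the shift, demand is qd = 31203 - 3P and supply is qs = 2P + 1311.
Equate the new curves: 31203 - 3P = 2P + 1311, giving 29892 = 5P, P = 5978.4, q = 13267.8.
Δq = 13267.8 − 11583 = +1684.8.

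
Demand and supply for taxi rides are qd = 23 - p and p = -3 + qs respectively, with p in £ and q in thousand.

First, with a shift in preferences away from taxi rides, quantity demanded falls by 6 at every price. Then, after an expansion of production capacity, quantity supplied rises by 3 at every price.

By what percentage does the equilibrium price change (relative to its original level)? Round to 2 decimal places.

-45.00

Initially, 23 - p = p + 3, so 20 = 2p and p = 10, q = 13.
After the shift, demand is qd = 17 - p and supply is qs = p + 6.
Clearing the new market: 17 - p = p + 6, so p = 5.5 and q = 11.5.
%Δp = (5.5 − 10) / 10 × 100 = -45.00%.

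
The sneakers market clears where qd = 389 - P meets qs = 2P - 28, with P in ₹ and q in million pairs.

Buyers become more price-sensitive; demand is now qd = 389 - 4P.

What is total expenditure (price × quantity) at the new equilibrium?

7714.5

Initially, 389 - P = 2P - 28, so 417 = 3P and P = 139, q = 250.
The shock moves the curves to qd = 389 - 4P and qs = 2P - 28.
New equilibrium: 389 - 4P = 2P - 28 ⇒ 417 = 6P ⇒ P = 69.5, q = 111.
New expenditure = 69.5 × 111 = 7714.5.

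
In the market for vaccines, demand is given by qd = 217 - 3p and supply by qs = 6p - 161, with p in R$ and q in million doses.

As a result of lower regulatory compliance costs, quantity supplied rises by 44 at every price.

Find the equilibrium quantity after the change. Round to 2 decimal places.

105.67

Solve the original market: 217 - 3p = 6p - 161, hence p = 42 and q = 91.
After the shift, demand is qd = 217 - 3p and supply is qs = 6p - 117.
New equilibrium: 217 - 3p = 6p - 117 ⇒ 334 = 9p ⇒ p = 334/9 ≈ 37.1111, q = 317/3 ≈ 105.6667.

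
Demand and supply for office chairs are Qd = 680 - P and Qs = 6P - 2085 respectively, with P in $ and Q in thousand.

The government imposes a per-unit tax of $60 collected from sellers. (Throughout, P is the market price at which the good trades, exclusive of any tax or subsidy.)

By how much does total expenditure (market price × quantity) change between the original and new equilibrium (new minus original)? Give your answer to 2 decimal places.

Original equilibrium: 680 - P = 6P - 2085 gives 2765 = 7P, so P = 395 and Q = 285.
Since sellers keep the price net of the tax, the effective supply curve becomes Qs = 6P - 2445.
Setting them equal: 680 - P = 6P - 2445 → 3125 = 7P, so P = 3125/7 ≈ 446.4286 and Q = 1635/7 ≈ 233.5714.
Expenditure moves from 395×285 = 112575 to 446.4286×233.5714 = 104272.9592; change = -8302.04.

-8302.04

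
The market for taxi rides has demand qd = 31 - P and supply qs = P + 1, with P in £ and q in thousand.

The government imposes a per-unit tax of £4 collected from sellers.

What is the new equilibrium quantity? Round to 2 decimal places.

Before the shock: 31 - P = P + 1 ⇒ 30 = 2P ⇒ P = 15, q = 16.
Since sellers keep the price net of the tax, the effective supply curve becomes qs = P - 3.
Clearing the new market: 31 - P = P - 3, so P = 17 and q = 14.

14.00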